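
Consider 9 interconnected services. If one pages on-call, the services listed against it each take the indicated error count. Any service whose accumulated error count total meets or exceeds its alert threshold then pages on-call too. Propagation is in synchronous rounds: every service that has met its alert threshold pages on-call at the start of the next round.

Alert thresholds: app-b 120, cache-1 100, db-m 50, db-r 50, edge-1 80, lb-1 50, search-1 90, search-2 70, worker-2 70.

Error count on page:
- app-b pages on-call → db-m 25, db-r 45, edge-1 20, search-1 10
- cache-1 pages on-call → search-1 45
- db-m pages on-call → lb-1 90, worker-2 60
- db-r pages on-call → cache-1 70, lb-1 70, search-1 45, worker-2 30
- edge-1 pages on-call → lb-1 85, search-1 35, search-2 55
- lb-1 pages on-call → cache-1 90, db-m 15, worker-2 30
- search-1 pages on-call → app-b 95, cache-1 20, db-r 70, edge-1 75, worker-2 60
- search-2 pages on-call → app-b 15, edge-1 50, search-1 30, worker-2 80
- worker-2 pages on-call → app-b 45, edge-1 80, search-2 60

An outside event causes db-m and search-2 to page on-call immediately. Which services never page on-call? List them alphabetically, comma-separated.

Round 1 — db-m, search-2 page on-call (initial).
  app-b: +15 → 15 < 120
  edge-1: +50 → 50 < 80
  lb-1: +90 → 90 ≥ 50
  search-1: +30 → 30 < 90
  worker-2: +60+80 → 140 ≥ 70
Round 2 — lb-1, worker-2 page on-call.
  app-b: +45 → 60 < 120
  cache-1: +90 → 90 < 100
  edge-1: +80 → 130 ≥ 80
Round 3 — edge-1 pages on-call.
  search-1: +35 → 65 < 90
No further pages.

app-b, cache-1, db-r, search-1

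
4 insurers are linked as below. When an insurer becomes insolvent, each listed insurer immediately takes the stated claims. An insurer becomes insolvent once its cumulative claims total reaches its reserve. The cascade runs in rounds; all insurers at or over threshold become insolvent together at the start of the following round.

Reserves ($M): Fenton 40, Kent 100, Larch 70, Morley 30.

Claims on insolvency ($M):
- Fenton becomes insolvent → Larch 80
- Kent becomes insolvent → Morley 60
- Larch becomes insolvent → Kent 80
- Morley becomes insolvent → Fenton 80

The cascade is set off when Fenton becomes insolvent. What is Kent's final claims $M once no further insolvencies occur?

80

Round 1 — Fenton becomes insolvent (initial).
  Larch: +80 → 80 ≥ 70
Round 2 — Larch becomes insolvent.
  Kent: +80 → 80 < 100
No further insolvencies.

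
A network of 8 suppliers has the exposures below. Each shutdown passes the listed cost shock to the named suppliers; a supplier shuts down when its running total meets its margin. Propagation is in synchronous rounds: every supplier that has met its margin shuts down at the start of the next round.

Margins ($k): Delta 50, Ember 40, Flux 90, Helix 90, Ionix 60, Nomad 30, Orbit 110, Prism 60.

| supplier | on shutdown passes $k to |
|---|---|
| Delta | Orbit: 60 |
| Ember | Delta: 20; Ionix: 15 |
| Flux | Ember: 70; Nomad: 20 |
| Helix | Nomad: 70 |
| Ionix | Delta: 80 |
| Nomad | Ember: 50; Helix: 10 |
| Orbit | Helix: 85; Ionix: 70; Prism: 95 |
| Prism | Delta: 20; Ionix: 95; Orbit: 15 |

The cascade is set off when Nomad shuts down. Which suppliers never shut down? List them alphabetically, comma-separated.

Delta, Flux, Helix, Ionix, Orbit, Prism

Round 1 — Nomad shuts down (initial).
  Ember: +50 → 50 ≥ 40
  Helix: +10 → 10 < 90
Round 2 — Ember shuts down.
  Delta: +20 → 20 < 50
  Ionix: +15 → 15 < 60
No further shutdowns.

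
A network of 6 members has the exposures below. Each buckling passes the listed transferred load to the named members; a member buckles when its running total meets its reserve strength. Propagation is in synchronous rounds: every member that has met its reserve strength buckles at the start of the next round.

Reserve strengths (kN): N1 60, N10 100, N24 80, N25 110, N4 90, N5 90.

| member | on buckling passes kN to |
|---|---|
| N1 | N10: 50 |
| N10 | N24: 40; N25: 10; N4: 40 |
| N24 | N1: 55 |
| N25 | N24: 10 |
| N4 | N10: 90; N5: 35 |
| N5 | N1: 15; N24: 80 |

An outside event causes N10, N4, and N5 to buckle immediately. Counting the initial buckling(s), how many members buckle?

5

Round 1 — N10, N4, N5 buckle (initial).
  N1: +15 → 15 < 60
  N24: +40+80 → 120 ≥ 80
  N25: +10 → 10 < 110
Round 2 — N24 buckles.
  N1: +55 → 70 ≥ 60
Round 3 — N1 buckles.
No further bucklings.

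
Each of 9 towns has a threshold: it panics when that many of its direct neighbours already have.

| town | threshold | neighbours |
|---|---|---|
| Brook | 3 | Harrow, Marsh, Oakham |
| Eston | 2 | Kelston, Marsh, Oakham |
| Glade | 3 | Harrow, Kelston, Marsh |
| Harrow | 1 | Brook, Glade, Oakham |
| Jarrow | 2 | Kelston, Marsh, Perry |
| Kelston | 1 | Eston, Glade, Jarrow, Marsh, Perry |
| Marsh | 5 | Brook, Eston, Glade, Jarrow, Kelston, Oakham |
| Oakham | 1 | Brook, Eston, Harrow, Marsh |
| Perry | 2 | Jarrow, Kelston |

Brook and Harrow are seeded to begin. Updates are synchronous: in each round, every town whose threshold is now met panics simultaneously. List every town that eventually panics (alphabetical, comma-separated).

Brook, Harrow, Oakham

Round 1 — Brook, Harrow panic (initial).
Round 2 — checking thresholds:
  Glade: 1 of 3 neighbours < 3, not yet.
  Marsh: 1 of 6 neighbours < 5, not yet.
  Oakham: 2 of 4 neighbours ≥ 1, panics.
Round 3 — no new panics; cascade stops.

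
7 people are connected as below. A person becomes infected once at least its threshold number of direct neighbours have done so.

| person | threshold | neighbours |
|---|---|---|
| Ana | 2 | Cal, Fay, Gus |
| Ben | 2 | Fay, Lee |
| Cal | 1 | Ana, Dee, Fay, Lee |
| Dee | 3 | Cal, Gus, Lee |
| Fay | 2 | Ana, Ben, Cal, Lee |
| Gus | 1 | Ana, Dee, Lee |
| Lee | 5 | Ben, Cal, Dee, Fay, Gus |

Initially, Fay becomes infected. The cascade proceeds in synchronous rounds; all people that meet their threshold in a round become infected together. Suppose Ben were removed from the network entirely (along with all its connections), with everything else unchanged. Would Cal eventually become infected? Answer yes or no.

yes

With Ben removed:
Round 1 — Fay becomes infected (initial).
Round 2 — checking thresholds:
  Ana: 1 of 3 neighbours < 2, holds.
  Cal: 1 of 4 neighbours ≥ 1, becomes infected.
  Lee: 1 of 4 neighbours < 5, holds.
Round 3 — checking thresholds:
  Ana: 2 of 3 neighbours ≥ 2, becomes infected.
  Dee: 1 of 3 neighbours < 3, holds.
  Lee: 2 of 4 neighbours < 5, holds.
Round 4 — checking thresholds:
  Dee: 1 of 3 neighbours < 3, holds.
  Gus: 1 of 3 neighbours ≥ 1, becomes infected.
  Lee: 2 of 4 neighbours < 5, holds.
Round 5 — no new infections; cascade stops.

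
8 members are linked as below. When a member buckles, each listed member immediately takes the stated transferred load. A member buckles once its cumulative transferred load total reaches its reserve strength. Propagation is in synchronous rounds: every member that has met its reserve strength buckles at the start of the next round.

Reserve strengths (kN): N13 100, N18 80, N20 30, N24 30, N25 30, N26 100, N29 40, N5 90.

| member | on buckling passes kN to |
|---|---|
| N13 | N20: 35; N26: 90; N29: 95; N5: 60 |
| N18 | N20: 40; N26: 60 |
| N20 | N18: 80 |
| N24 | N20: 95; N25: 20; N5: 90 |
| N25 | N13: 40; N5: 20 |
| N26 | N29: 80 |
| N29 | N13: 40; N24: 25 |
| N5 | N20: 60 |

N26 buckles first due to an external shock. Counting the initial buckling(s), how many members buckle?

2

Round 1 — N26 buckles (initial).
  N29: +80 → 80 ≥ 40
Round 2 — N29 buckles.
  N13: +40 → 40 < 100
  N24: +25 → 25 < 30
No further bucklings.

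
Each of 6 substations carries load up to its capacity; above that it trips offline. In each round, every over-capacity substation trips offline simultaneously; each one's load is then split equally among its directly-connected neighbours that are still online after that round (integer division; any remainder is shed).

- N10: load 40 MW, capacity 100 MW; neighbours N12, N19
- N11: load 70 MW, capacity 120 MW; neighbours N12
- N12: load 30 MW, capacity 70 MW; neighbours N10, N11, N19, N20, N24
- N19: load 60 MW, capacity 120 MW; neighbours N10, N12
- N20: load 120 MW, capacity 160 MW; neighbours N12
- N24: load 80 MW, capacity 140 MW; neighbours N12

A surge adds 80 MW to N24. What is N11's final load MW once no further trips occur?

Round 1 — N24 at 160 > 140. N24 trips offline.
  N24 sheds 160 MW to N12: 160 each.
    N12: 30+160 = 190 > 70
Round 2 — N12 trips offline.
  N12 sheds 190 MW to N10, N11, N19, N20: 47 each (2 lost).
    N10: 40+47 = 87 ≤ 100
    N11: 70+47 = 117 ≤ 120
    N19: 60+47 = 107 ≤ 120
    N20: 120+47 = 167 > 160
Round 3 — N20 trips offline.
  N20 sheds 167 MW: no online neighbours, lost.
No further trips.

117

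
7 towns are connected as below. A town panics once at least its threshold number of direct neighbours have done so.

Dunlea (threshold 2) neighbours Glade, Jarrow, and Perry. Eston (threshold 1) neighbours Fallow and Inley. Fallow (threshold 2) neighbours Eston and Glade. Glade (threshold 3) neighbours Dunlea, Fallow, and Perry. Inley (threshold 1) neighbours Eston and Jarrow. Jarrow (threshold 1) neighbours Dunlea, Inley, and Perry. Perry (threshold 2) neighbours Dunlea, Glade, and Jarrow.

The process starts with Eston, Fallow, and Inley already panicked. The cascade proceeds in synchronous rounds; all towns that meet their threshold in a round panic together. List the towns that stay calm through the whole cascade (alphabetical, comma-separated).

Round 1 — Eston, Fallow, Inley panic (initial).
Round 2 — checking thresholds:
  Glade: 1 of 3 neighbours < 3, below threshold.
  Jarrow: 1 of 3 neighbours ≥ 1, panics.
Round 3 — no new panics; cascade stops.

Dunlea, Glade, Perry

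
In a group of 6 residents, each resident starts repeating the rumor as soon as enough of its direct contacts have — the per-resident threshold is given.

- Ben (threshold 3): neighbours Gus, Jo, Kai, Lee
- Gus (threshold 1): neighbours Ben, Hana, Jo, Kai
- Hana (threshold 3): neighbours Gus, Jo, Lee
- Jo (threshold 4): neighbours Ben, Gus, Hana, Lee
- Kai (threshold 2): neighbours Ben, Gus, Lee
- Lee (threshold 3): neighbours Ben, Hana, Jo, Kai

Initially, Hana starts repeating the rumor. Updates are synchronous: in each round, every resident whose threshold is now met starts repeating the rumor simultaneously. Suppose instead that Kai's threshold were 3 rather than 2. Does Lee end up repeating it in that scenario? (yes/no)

no

With Kai's threshold at 3:
Round 1 — Hana starts repeating the rumor (initial).
Round 2 — checking thresholds:
  Gus: 1 of 4 neighbours ≥ 1, starts repeating the rumor.
  Jo: 1 of 4 neighbours < 4, holds.
  Lee: 1 of 4 neighbours < 3, holds.
Round 3 — no new spreads; cascade stops.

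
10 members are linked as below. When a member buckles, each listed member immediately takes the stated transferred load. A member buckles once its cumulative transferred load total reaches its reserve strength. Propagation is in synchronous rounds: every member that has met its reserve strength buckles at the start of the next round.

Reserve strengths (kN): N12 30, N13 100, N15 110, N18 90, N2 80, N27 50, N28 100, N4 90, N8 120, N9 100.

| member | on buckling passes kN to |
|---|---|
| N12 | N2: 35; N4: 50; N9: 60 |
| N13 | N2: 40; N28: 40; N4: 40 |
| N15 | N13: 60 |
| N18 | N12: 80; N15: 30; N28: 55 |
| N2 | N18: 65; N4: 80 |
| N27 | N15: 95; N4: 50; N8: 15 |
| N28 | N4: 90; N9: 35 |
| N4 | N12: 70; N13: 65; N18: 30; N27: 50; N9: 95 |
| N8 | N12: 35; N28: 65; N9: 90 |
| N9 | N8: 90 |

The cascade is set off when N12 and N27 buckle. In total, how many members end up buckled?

4

Round 1 — N12, N27 buckle (initial).
  N15: +95 → 95 < 110
  N2: +35 → 35 < 80
  N4: +50+50 → 100 ≥ 90
  N8: +15 → 15 < 120
  N9: +60 → 60 < 100
Round 2 — N4 buckles.
  N13: +65 → 65 < 100
  N18: +30 → 30 < 90
  N9: +95 → 155 ≥ 100
Round 3 — N9 buckles.
  N8: +90 → 105 < 120
No further bucklings.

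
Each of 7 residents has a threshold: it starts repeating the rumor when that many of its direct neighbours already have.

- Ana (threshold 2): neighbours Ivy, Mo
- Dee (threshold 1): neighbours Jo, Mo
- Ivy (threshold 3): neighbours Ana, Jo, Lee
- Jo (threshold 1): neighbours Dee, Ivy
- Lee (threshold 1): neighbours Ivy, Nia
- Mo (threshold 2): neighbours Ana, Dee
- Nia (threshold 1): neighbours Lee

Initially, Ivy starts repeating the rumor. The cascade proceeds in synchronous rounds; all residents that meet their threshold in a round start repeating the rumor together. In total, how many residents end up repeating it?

Round 1 — Ivy starts repeating the rumor (initial).
Round 2 — checking thresholds:
  Ana: 1 of 2 neighbours < 2, holds.
  Jo: 1 of 2 neighbours ≥ 1, starts repeating the rumor.
  Lee: 1 of 2 neighbours ≥ 1, starts repeating the rumor.
Round 3 — checking thresholds:
  Ana: 1 of 2 neighbours < 2, holds.
  Dee: 1 of 2 neighbours ≥ 1, starts repeating the rumor.
  Nia: 1 of 1 neighbours ≥ 1, starts repeating the rumor.
Round 4 — no new spreads; cascade stops.

5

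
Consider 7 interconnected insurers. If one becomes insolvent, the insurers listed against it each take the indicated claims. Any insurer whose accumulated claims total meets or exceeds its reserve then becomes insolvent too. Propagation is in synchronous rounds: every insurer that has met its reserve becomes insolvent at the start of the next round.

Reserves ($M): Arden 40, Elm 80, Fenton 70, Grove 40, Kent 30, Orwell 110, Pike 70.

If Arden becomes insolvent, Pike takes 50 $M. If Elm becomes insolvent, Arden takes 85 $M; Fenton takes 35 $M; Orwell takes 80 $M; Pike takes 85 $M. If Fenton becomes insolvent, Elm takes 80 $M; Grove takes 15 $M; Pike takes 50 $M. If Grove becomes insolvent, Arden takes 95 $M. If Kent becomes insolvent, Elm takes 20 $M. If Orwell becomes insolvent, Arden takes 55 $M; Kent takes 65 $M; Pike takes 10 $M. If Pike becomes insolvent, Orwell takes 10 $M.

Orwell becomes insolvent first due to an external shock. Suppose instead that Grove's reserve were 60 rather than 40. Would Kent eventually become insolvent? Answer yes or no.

With Grove's reserve at 60:
Round 1 — Orwell becomes insolvent (initial).
  Arden: +55 → 55 ≥ 40
  Kent: +65 → 65 ≥ 30
  Pike: +10 → 10 < 70
Round 2 — Arden, Kent become insolvent.
  Elm: +20 → 20 < 80
  Pike: +50 → 60 < 70
No further insolvencies.

yes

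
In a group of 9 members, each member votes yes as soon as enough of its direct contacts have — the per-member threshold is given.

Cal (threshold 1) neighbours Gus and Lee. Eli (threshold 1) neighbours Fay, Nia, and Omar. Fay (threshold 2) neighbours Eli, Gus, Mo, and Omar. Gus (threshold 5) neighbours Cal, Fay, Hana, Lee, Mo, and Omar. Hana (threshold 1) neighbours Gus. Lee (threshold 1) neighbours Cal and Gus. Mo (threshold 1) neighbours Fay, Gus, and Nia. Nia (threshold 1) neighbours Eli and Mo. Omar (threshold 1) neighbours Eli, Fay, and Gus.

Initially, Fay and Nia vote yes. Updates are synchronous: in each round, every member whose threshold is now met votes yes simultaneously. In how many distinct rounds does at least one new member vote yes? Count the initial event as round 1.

Round 1 — Fay, Nia vote yes (initial).
Round 2 — checking thresholds:
  Eli: 2 of 3 neighbours ≥ 1, votes yes.
  Gus: 1 of 6 neighbours < 5, holds.
  Mo: 2 of 3 neighbours ≥ 1, votes yes.
  Omar: 1 of 3 neighbours ≥ 1, votes yes.
Round 3 — no new yes votes; cascade stops.

2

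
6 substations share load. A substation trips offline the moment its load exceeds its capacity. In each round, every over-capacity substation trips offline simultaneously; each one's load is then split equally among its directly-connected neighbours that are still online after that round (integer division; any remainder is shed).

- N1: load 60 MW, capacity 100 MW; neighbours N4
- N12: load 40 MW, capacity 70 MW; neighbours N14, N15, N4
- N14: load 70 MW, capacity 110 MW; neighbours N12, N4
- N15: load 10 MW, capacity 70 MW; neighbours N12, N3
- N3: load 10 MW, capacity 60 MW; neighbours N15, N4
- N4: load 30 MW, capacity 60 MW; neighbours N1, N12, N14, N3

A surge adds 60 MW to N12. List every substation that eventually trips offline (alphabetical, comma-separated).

Round 1 — N12 at 100 > 70. N12 trips offline.
  N12 sheds 100 MW to N14, N15, N4: 33 each (1 lost).
    N14: 70+33 = 103 ≤ 110
    N15: 10+33 = 43 ≤ 70
    N4: 30+33 = 63 > 60
Round 2 — N4 trips offline.
  N4 sheds 63 MW to N1, N14, N3: 21 each.
    N1: 60+21 = 81 ≤ 100
    N14: 103+21 = 124 > 110
    N3: 10+21 = 31 ≤ 60
Round 3 — N14 trips offline.
  N14 sheds 124 MW: no online neighbours, lost.
No further trips.

N12, N14, N4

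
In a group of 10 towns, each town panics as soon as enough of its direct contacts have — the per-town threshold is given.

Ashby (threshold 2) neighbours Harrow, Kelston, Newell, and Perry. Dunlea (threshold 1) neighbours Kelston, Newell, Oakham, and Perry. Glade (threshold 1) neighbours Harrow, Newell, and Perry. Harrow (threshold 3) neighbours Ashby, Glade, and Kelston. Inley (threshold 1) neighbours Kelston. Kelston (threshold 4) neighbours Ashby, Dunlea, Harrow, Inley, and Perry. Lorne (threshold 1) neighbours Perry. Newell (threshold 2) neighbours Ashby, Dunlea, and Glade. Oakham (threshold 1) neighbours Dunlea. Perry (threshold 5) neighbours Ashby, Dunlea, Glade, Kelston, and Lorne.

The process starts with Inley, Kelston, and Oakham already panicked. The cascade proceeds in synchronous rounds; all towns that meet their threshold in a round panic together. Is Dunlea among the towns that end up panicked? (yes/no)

yes

Round 1 — Inley, Kelston, Oakham panic (initial).
Round 2 — checking thresholds:
  Ashby: 1 of 4 neighbours < 2, not yet.
  Dunlea: 2 of 4 neighbours ≥ 1, panics.
  Harrow: 1 of 3 neighbours < 3, not yet.
  Perry: 1 of 5 neighbours < 5, not yet.
Round 3 — no new panics; cascade stops.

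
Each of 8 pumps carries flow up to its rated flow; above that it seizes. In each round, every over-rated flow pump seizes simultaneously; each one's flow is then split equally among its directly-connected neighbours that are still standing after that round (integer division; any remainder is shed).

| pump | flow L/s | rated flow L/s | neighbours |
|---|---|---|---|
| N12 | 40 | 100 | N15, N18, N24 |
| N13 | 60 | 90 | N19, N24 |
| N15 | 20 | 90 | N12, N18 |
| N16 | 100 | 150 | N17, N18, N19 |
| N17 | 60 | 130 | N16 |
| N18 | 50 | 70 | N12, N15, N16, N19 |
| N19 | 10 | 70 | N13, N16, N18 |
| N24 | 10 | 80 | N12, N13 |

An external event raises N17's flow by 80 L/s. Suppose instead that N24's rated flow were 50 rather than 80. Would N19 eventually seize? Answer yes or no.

With N24's rated flow at 50:
Round 1 — N17 at 140 > 130. N17 seizes.
  N17 sheds 140 L/s to N16: 140 each.
    N16: 100+140 = 240 > 150
Round 2 — N16 seizes.
  N16 sheds 240 L/s to N18, N19: 120 each.
    N18: 50+120 = 170 > 70
    N19: 10+120 = 130 > 70
Round 3 — N18, N19 seize.
  N18 sheds 170 L/s to N12, N15: 85 each.
    N12: 40+85 = 125 > 100
    N15: 20+85 = 105 > 90
  N19 sheds 130 L/s to N13: 130 each.
    N13: 60+130 = 190 > 90
Round 4 — N12, N13, N15 seize.
  N12 sheds 125 L/s to N24: 125 each.
    N24: 10+125 = 135 > 50
  N13 sheds 190 L/s to N24: 190 each.
    N24: 135+190 = 325 > 50
  N15 sheds 105 L/s: no online neighbours, lost.
Round 5 — N24 seizes.
  N24 sheds 325 L/s: no online neighbours, lost.
No further seizures.

yes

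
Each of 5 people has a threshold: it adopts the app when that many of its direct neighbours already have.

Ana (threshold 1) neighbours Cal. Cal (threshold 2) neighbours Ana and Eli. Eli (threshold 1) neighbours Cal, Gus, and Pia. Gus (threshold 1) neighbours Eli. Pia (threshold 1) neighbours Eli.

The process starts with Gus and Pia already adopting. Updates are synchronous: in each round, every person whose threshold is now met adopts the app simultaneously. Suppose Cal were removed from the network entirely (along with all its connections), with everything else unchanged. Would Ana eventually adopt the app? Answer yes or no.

With Cal removed:
Round 1 — Gus, Pia adopt the app (initial).
Round 2 — checking thresholds:
  Eli: 2 of 2 neighbours ≥ 1, adopts the app.
Round 3 — no new adoptions; cascade stops.

no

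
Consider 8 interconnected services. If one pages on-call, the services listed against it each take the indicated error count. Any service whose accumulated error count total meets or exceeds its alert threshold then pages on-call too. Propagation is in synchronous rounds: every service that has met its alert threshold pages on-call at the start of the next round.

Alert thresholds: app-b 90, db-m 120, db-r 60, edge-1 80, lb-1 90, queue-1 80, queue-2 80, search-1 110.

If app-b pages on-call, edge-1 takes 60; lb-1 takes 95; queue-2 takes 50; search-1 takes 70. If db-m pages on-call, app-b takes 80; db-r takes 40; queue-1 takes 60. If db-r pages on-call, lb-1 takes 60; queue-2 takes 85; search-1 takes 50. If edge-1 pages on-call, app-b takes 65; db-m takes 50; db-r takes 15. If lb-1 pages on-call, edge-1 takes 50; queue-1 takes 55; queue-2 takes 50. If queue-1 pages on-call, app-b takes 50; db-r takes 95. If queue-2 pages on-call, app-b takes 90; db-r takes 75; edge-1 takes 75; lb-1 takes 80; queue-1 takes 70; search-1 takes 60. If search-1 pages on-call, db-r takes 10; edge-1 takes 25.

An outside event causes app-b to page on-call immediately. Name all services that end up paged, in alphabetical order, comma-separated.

Round 1 — app-b pages on-call (initial).
  edge-1: +60 → 60 < 80
  lb-1: +95 → 95 ≥ 90
  queue-2: +50 → 50 < 80
  search-1: +70 → 70 < 110
Round 2 — lb-1 pages on-call.
  edge-1: +50 → 110 ≥ 80
  queue-1: +55 → 55 < 80
  queue-2: +50 → 100 ≥ 80
Round 3 — edge-1, queue-2 page on-call.
  db-m: +50 → 50 < 120
  db-r: +15+75 → 90 ≥ 60
  queue-1: +70 → 125 ≥ 80
  search-1: +60 → 130 ≥ 110
Round 4 — db-r, queue-1, search-1 page on-call.
No further pages.

app-b, db-r, edge-1, lb-1, queue-1, queue-2, search-1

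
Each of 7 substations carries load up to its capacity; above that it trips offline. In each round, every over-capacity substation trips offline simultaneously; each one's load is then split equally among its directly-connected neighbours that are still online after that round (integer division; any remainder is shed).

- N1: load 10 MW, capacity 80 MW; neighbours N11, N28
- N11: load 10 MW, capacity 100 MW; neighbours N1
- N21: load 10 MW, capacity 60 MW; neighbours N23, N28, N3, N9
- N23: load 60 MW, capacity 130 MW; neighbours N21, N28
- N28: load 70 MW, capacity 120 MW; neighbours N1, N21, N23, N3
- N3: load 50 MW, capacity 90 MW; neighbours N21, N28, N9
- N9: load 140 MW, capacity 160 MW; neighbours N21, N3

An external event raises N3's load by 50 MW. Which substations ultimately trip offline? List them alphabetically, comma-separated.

Round 1 — N3 at 100 > 90. N3 trips offline.
  N3 sheds 100 MW to N21, N28, N9: 33 each (1 lost).
    N21: 10+33 = 43 ≤ 60
    N28: 70+33 = 103 ≤ 120
    N9: 140+33 = 173 > 160
Round 2 — N9 trips offline.
  N9 sheds 173 MW to N21: 173 each.
    N21: 43+173 = 216 > 60
Round 3 — N21 trips offline.
  N21 sheds 216 MW to N23, N28: 108 each.
    N23: 60+108 = 168 > 130
    N28: 103+108 = 211 > 120
Round 4 — N23, N28 trip offline.
  N23 sheds 168 MW: no online neighbours, lost.
  N28 sheds 211 MW to N1: 211 each.
    N1: 10+211 = 221 > 80
Round 5 — N1 trips offline.
  N1 sheds 221 MW to N11: 221 each.
    N11: 10+221 = 231 > 100
Round 6 — N11 trips offline.
  N11 sheds 231 MW: no online neighbours, lost.
No further trips.

N1, N11, N21, N23, N28, N3, N9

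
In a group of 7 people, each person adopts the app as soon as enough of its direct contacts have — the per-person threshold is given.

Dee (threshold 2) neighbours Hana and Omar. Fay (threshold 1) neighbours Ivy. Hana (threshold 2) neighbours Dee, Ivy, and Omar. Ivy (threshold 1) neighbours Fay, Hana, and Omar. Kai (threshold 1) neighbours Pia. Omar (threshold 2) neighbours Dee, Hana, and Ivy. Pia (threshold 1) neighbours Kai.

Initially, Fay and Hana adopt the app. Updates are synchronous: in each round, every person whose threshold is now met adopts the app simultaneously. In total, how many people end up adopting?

5

Round 1 — Fay, Hana adopt the app (initial).
Round 2 — checking thresholds:
  Dee: 1 of 2 neighbours < 2, holds.
  Ivy: 2 of 3 neighbours ≥ 1, adopts the app.
  Omar: 1 of 3 neighbours < 2, holds.
Round 3 — checking thresholds:
  Dee: 1 of 2 neighbours < 2, holds.
  Omar: 2 of 3 neighbours ≥ 2, adopts the app.
Round 4 — checking thresholds:
  Dee: 2 of 2 neighbours ≥ 2, adopts the app.
Round 5 — no new adoptions; cascade stops.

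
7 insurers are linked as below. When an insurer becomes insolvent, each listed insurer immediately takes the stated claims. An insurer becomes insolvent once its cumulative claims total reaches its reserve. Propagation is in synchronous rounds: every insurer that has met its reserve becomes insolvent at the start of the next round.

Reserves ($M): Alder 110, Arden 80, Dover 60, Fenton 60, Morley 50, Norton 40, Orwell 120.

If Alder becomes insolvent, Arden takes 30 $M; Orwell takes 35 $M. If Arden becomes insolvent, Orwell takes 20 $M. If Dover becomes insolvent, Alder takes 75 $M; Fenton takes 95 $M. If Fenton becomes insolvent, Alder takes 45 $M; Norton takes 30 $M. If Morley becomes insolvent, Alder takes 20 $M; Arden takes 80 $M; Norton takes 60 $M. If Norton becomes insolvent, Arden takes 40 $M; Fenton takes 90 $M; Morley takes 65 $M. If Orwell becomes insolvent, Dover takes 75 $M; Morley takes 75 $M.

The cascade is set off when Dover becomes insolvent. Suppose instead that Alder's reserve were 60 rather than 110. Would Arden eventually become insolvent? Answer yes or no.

no

With Alder's reserve at 60:
Round 1 — Dover becomes insolvent (initial).
  Alder: +75 → 75 ≥ 60
  Fenton: +95 → 95 ≥ 60
Round 2 — Alder, Fenton become insolvent.
  Arden: +30 → 30 < 80
  Norton: +30 → 30 < 40
  Orwell: +35 → 35 < 120
No further insolvencies.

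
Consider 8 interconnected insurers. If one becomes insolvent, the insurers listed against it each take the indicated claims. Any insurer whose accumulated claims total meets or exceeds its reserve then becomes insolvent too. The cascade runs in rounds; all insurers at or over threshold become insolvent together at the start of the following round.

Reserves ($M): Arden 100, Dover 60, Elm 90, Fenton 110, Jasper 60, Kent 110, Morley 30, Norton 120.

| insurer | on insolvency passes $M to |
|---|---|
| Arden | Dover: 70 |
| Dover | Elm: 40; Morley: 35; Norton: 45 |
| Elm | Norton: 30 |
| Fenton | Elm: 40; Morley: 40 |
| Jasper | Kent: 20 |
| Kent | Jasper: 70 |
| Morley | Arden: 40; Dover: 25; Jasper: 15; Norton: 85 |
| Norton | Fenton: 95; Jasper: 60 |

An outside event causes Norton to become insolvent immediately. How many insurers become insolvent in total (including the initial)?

2

Round 1 — Norton becomes insolvent (initial).
  Fenton: +95 → 95 < 110
  Jasper: +60 → 60 ≥ 60
Round 2 — Jasper becomes insolvent.
  Kent: +20 → 20 < 110
No further insolvencies.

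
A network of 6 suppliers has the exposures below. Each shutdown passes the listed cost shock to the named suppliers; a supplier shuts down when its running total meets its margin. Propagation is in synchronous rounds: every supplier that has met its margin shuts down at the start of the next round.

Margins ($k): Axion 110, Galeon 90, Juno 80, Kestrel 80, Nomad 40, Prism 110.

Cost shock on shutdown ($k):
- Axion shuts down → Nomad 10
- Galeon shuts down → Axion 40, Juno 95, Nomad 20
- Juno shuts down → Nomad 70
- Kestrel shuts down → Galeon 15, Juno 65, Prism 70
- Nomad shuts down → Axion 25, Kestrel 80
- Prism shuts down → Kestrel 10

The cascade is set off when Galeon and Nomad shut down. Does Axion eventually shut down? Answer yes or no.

Round 1 — Galeon, Nomad shut down (initial).
  Axion: +40+25 → 65 < 110
  Juno: +95 → 95 ≥ 80
  Kestrel: +80 → 80 ≥ 80
Round 2 — Juno, Kestrel shut down.
  Prism: +70 → 70 < 110
No further shutdowns.

no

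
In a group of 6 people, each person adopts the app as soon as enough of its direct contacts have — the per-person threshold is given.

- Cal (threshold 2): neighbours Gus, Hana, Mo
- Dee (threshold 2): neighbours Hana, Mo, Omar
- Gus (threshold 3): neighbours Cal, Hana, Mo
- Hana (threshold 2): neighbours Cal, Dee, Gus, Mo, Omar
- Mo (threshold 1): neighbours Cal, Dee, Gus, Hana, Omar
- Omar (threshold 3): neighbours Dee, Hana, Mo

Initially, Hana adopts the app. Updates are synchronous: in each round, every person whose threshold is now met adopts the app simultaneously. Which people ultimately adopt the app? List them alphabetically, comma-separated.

Round 1 — Hana adopts the app (initial).
Round 2 — checking thresholds:
  Cal: 1 of 3 neighbours < 2, not yet.
  Dee: 1 of 3 neighbours < 2, not yet.
  Gus: 1 of 3 neighbours < 3, not yet.
  Mo: 1 of 5 neighbours ≥ 1, adopts the app.
  Omar: 1 of 3 neighbours < 3, not yet.
Round 3 — checking thresholds:
  Cal: 2 of 3 neighbours ≥ 2, adopts the app.
  Dee: 2 of 3 neighbours ≥ 2, adopts the app.
  Gus: 2 of 3 neighbours < 3, not yet.
  Omar: 2 of 3 neighbours < 3, not yet.
Round 4 — checking thresholds:
  Gus: 3 of 3 neighbours ≥ 3, adopts the app.
  Omar: 3 of 3 neighbours ≥ 3, adopts the app.
Round 5 — no new adoptions; cascade stops.

Cal, Dee, Gus, Hana, Mo, Omar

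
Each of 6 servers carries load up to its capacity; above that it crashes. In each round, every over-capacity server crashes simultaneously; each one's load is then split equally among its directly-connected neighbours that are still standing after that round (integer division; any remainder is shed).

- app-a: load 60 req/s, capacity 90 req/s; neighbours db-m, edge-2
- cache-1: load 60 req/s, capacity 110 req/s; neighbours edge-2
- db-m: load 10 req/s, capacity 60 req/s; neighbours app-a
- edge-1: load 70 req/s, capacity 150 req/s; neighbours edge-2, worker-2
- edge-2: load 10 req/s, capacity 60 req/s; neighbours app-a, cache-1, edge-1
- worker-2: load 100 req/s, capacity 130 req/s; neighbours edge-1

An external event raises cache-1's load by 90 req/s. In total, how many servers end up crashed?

4

Round 1 — cache-1 at 150 > 110. cache-1 crashes.
  cache-1 sheds 150 req/s to edge-2: 150 each.
    edge-2: 10+150 = 160 > 60
Round 2 — edge-2 crashes.
  edge-2 sheds 160 req/s to app-a, edge-1: 80 each.
    app-a: 60+80 = 140 > 90
    edge-1: 70+80 = 150 ≤ 150
Round 3 — app-a crashes.
  app-a sheds 140 req/s to db-m: 140 each.
    db-m: 10+140 = 150 > 60
Round 4 — db-m crashes.
  db-m sheds 150 req/s: no online neighbours, lost.
No further crashes.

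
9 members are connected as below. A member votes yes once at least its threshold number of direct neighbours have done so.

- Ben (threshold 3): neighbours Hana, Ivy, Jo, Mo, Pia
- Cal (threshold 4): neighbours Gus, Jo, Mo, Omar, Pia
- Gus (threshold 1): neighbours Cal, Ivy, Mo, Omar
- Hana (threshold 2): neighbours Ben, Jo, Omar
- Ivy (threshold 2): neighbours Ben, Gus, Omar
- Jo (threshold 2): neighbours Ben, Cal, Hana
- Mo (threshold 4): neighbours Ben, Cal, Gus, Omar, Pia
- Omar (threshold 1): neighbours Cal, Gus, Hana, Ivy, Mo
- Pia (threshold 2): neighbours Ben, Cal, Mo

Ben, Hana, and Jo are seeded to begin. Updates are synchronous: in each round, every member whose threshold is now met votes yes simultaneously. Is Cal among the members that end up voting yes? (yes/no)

Round 1 — Ben, Hana, Jo vote yes (initial).
Round 2 — checking thresholds:
  Cal: 1 of 5 neighbours < 4, holds.
  Ivy: 1 of 3 neighbours < 2, holds.
  Mo: 1 of 5 neighbours < 4, holds.
  Omar: 1 of 5 neighbours ≥ 1, votes yes.
  Pia: 1 of 3 neighbours < 2, holds.
Round 3 — checking thresholds:
  Cal: 2 of 5 neighbours < 4, holds.
  Gus: 1 of 4 neighbours ≥ 1, votes yes.
  Ivy: 2 of 3 neighbours ≥ 2, votes yes.
  Mo: 2 of 5 neighbours < 4, holds.
  Pia: 1 of 3 neighbours < 2, holds.
Round 4 — no new yes votes; cascade stops.

no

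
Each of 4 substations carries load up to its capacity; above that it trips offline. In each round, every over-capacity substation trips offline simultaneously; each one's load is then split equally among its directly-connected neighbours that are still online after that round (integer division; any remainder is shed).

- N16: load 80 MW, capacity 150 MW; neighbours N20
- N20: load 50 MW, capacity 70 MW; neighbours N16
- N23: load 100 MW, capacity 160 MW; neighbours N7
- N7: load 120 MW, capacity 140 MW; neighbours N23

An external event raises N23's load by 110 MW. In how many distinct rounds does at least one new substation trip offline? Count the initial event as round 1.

Round 1 — N23 at 210 > 160. N23 trips offline.
  N23 sheds 210 MW to N7: 210 each.
    N7: 120+210 = 330 > 140
Round 2 — N7 trips offline.
  N7 sheds 330 MW: no online neighbours, lost.
No further trips.

2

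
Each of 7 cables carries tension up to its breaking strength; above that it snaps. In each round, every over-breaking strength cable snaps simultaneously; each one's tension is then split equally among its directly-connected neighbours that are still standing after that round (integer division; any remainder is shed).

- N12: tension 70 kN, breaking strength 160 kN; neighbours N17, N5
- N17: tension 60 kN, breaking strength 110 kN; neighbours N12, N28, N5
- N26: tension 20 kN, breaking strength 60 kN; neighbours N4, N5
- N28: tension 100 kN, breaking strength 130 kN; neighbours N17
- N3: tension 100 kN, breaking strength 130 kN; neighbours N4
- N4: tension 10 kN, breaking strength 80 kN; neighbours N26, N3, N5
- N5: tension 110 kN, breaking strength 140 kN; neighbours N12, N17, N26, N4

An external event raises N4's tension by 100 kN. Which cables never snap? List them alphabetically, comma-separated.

Round 1 — N4 at 110 > 80. N4 snaps.
  N4 sheds 110 kN to N26, N3, N5: 36 each (2 lost).
    N26: 20+36 = 56 ≤ 60
    N3: 100+36 = 136 > 130
    N5: 110+36 = 146 > 140
Round 2 — N3, N5 snap.
  N3 sheds 136 kN: no online neighbours, lost.
  N5 sheds 146 kN to N12, N17, N26: 48 each (2 lost).
    N12: 70+48 = 118 ≤ 160
    N17: 60+48 = 108 ≤ 110
    N26: 56+48 = 104 > 60
Round 3 — N26 snaps.
  N26 sheds 104 kN: no online neighbours, lost.
No further breaks.

N12, N17, N28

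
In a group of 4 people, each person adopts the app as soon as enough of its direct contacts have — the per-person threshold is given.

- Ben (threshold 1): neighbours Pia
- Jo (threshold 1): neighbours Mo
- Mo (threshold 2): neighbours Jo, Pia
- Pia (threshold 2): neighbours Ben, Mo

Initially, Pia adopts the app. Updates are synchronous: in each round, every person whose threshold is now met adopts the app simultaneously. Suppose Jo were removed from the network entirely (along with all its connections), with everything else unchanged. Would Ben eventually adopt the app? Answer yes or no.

With Jo removed:
Round 1 — Pia adopts the app (initial).
Round 2 — checking thresholds:
  Ben: 1 of 1 neighbours ≥ 1, adopts the app.
  Mo: 1 of 1 neighbours < 2, not yet.
Round 3 — no new adoptions; cascade stops.

yes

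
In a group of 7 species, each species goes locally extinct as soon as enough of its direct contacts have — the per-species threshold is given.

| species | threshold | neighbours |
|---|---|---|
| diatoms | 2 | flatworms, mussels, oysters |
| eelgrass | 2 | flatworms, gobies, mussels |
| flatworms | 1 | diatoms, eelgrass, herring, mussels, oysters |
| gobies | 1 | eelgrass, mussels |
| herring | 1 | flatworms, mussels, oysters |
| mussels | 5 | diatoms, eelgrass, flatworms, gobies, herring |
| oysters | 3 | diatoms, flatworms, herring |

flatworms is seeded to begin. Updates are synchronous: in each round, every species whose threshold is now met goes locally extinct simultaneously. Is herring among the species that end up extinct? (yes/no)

yes

Round 1 — flatworms goes locally extinct (initial).
Round 2 — checking thresholds:
  diatoms: 1 of 3 neighbours < 2, holds.
  eelgrass: 1 of 3 neighbours < 2, holds.
  herring: 1 of 3 neighbours ≥ 1, goes locally extinct.
  mussels: 1 of 5 neighbours < 5, holds.
  oysters: 1 of 3 neighbours < 3, holds.
Round 3 — no new extinctions; cascade stops.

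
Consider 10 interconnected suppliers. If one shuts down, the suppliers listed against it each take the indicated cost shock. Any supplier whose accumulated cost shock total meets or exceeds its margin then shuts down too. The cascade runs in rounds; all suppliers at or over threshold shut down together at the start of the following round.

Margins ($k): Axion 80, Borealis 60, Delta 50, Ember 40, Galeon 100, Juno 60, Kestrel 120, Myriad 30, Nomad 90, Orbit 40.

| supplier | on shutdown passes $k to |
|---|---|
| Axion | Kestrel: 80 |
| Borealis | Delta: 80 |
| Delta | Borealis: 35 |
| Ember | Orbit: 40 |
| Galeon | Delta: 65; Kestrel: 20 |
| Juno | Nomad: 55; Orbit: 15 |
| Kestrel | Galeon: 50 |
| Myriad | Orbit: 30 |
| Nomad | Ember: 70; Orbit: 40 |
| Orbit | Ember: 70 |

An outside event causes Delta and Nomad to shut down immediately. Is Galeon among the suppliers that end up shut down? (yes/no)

Round 1 — Delta, Nomad shut down (initial).
  Borealis: +35 → 35 < 60
  Ember: +70 → 70 ≥ 40
  Orbit: +40 → 40 ≥ 40
Round 2 — Ember, Orbit shut down.
No further shutdowns.

no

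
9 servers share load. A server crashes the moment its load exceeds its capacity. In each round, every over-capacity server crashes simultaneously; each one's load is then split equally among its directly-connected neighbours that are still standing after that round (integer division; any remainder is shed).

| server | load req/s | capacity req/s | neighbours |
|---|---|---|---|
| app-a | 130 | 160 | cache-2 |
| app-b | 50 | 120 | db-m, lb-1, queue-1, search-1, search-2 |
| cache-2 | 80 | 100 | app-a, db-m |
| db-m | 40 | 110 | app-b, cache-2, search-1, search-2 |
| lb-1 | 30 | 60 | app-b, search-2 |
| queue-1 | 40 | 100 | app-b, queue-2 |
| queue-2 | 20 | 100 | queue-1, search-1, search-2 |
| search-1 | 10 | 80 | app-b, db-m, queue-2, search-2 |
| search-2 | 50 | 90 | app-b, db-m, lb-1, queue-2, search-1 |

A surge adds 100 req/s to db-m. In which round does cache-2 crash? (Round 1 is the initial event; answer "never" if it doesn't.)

Round 1 — db-m at 140 > 110. db-m crashes.
  db-m sheds 140 req/s to app-b, cache-2, search-1, search-2: 35 each.
    app-b: 50+35 = 85 ≤ 120
    cache-2: 80+35 = 115 > 100
    search-1: 10+35 = 45 ≤ 80
    search-2: 50+35 = 85 ≤ 90
Round 2 — cache-2 crashes.
  cache-2 sheds 115 req/s to app-a: 115 each.
    app-a: 130+115 = 245 > 160
Round 3 — app-a crashes.
  app-a sheds 245 req/s: no online neighbours, lost.
No further crashes.

2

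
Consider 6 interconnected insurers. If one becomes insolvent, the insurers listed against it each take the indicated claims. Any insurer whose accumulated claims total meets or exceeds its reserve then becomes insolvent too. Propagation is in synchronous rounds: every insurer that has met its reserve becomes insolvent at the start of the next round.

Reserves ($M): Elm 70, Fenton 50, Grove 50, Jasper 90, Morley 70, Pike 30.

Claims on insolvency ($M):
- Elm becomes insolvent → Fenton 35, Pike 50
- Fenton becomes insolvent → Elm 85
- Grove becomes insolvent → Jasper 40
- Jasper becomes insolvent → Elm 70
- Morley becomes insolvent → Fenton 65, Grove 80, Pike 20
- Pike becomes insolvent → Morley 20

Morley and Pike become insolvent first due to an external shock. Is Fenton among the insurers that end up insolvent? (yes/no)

Round 1 — Morley, Pike become insolvent (initial).
  Fenton: +65 → 65 ≥ 50
  Grove: +80 → 80 ≥ 50
Round 2 — Fenton, Grove become insolvent.
  Elm: +85 → 85 ≥ 70
  Jasper: +40 → 40 < 90
Round 3 — Elm becomes insolvent.
No further insolvencies.

yes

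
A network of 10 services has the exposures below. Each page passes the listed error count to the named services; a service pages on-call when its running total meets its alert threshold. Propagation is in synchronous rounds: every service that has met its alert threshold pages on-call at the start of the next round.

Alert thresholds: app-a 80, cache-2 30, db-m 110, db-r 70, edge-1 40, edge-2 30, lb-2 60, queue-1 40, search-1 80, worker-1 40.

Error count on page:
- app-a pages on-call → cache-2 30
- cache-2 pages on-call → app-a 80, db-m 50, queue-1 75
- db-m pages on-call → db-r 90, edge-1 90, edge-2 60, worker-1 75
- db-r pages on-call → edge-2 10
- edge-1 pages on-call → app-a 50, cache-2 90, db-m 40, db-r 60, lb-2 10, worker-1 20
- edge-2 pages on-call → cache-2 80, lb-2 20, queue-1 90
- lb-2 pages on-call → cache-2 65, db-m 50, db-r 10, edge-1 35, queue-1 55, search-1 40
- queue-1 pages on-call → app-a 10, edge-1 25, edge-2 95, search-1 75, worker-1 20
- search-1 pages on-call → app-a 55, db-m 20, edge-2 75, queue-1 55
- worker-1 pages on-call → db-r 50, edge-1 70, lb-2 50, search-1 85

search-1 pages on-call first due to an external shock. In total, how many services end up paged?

Round 1 — search-1 pages on-call (initial).
  app-a: +55 → 55 < 80
  db-m: +20 → 20 < 110
  edge-2: +75 → 75 ≥ 30
  queue-1: +55 → 55 ≥ 40
Round 2 — edge-2, queue-1 page on-call.
  app-a: +10 → 65 < 80
  cache-2: +80 → 80 ≥ 30
  edge-1: +25 → 25 < 40
  lb-2: +20 → 20 < 60
  worker-1: +20 → 20 < 40
Round 3 — cache-2 pages on-call.
  app-a: +80 → 145 ≥ 80
  db-m: +50 → 70 < 110
Round 4 — app-a pages on-call.
No further pages.

5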